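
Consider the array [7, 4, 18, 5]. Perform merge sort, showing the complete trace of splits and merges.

Merge sort trace:

Split: [7, 4, 18, 5] -> [7, 4] and [18, 5]
  Split: [7, 4] -> [7] and [4]
  Merge: [7] + [4] -> [4, 7]
  Split: [18, 5] -> [18] and [5]
  Merge: [18] + [5] -> [5, 18]
Merge: [4, 7] + [5, 18] -> [4, 5, 7, 18]

Final sorted array: [4, 5, 7, 18]

The merge sort proceeds by recursively splitting the array and merging sorted halves.
After all merges, the sorted array is [4, 5, 7, 18].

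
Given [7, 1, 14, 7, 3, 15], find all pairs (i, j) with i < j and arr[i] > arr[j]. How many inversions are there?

Finding inversions in [7, 1, 14, 7, 3, 15]:

(0, 1): arr[0]=7 > arr[1]=1
(0, 4): arr[0]=7 > arr[4]=3
(2, 3): arr[2]=14 > arr[3]=7
(2, 4): arr[2]=14 > arr[4]=3
(3, 4): arr[3]=7 > arr[4]=3

Total inversions: 5

The array has 5 inversion(s): (0,1), (0,4), (2,3), (2,4), (3,4). Each pair (i,j) satisfies i < j and arr[i] > arr[j].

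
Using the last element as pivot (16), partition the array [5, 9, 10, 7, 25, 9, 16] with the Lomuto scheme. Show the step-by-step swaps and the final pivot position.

Lomuto partition with pivot = 16:

Initial array: [5, 9, 10, 7, 25, 9, 16]

arr[0]=5 <= 16: swap with position 0, array becomes [5, 9, 10, 7, 25, 9, 16]
arr[1]=9 <= 16: swap with position 1, array becomes [5, 9, 10, 7, 25, 9, 16]
arr[2]=10 <= 16: swap with position 2, array becomes [5, 9, 10, 7, 25, 9, 16]
arr[3]=7 <= 16: swap with position 3, array becomes [5, 9, 10, 7, 25, 9, 16]
arr[4]=25 > 16: no swap
arr[5]=9 <= 16: swap with position 4, array becomes [5, 9, 10, 7, 9, 25, 16]

Place pivot at position 5: [5, 9, 10, 7, 9, 16, 25]
Pivot position: 5

After partitioning with pivot 16, the array becomes [5, 9, 10, 7, 9, 16, 25]. The pivot is placed at index 5. All elements to the left of the pivot are <= 16, and all elements to the right are > 16.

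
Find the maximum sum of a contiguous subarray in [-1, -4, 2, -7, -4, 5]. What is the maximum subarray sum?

Using Kadane's algorithm on [-1, -4, 2, -7, -4, 5]:

Scanning through the array:
Position 1 (value -4): max_ending_here = -4, max_so_far = -1
Position 2 (value 2): max_ending_here = 2, max_so_far = 2
Position 3 (value -7): max_ending_here = -5, max_so_far = 2
Position 4 (value -4): max_ending_here = -4, max_so_far = 2
Position 5 (value 5): max_ending_here = 5, max_so_far = 5

Maximum subarray: [5]
Maximum sum: 5

The maximum subarray is [5] with sum 5. This subarray runs from index 5 to index 5.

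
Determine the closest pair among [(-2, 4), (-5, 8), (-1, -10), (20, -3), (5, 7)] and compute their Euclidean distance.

Computing all pairwise distances among 5 points:

d((-2, 4), (-5, 8)) = 5.0 <-- minimum
d((-2, 4), (-1, -10)) = 14.0357
d((-2, 4), (20, -3)) = 23.0868
d((-2, 4), (5, 7)) = 7.6158
d((-5, 8), (-1, -10)) = 18.4391
d((-5, 8), (20, -3)) = 27.313
d((-5, 8), (5, 7)) = 10.0499
d((-1, -10), (20, -3)) = 22.1359
d((-1, -10), (5, 7)) = 18.0278
d((20, -3), (5, 7)) = 18.0278

Closest pair: (-2, 4) and (-5, 8) with distance 5.0

The closest pair is (-2, 4) and (-5, 8) with Euclidean distance 5.0. For 5 points, brute-force pairwise comparison is shown above. For large n, the divide-and-conquer algorithm (sort by x, recurse on halves, check the dividing strip) achieves O(n log n).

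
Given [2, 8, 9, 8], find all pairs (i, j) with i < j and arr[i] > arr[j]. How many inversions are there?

Finding inversions in [2, 8, 9, 8]:

(2, 3): arr[2]=9 > arr[3]=8

Total inversions: 1

The array has 1 inversion(s): (2,3). Each pair (i,j) satisfies i < j and arr[i] > arr[j].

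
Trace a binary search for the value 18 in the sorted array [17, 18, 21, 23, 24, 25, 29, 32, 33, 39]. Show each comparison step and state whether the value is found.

Binary search for 18 in [17, 18, 21, 23, 24, 25, 29, 32, 33, 39]:

lo=0, hi=9, mid=4, arr[mid]=24 -> 24 > 18, search left half
lo=0, hi=3, mid=1, arr[mid]=18 -> Found target at index 1!

Binary search finds 18 at index 1 after 2 comparisons. The search repeatedly halves the search space by comparing with the middle element.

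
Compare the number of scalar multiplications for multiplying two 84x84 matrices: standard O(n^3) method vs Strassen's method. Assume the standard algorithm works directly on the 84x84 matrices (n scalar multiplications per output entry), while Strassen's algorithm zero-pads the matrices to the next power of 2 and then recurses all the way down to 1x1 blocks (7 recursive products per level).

Matrix multiplication for 84x84 matrices:

Strassen's algorithm requires power-of-2 dimensions. Pad 84x84 to 128x128 (next power of 2).

Standard algorithm: 84^3 = 592704 multiplications
Strassen's algorithm: 7^(log2(128)) = 7^7 = 823543 multiplications
Difference: 592704 - 823543 = -230839 (Strassen uses MORE here due to padding overhead — for small or just-over-power-of-2 n, padding can outweigh the per-level savings)

Standard: 592704 multiplications (84^3). Strassen: 823543 multiplications (7^7, after padding to 128x128). Strassen reduces 8 recursive multiplications to 7 at each level.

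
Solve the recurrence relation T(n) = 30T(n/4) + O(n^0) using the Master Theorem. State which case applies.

Master Theorem for T(n) = 30T(n/4) + O(n^0):

a = 30, b = 4, c = 0
log_b(a) = log_4(30) = 2.4534

Case 1: c = 0 < log_4(30) = 2.4534
T(n) = O(n^(log_4 30))

For T(n) = 30T(n/4) + O(n^0): log_4(30) = 2.4534. This is Case 1 of the Master Theorem (c < log_b(a), work dominated by leaves), giving O(n^(log_4 30)).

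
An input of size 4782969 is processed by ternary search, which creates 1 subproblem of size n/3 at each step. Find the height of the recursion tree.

For divide and conquer with division factor 3:

Problem sizes at each level:
Level 0: 4782969
Level 1: 1594323
Level 2: 531441
Level 3: 177147
Level 4: 59049
Level 5: 19683
Level 6: 6561
Level 7: 2187
Level 8: 729
Level 9: 243
Level 10: 81
Level 11: 27
Level 12: 9
Level 13: 3
Level 14: 1

The root is level 0 and the size-1 base case is level 14 (the tree spans levels 0 through 14, i.e. 15 levels counting the root), so the depth is the number of divisions: log_3(4782969) = 14

The recursion tree depth is log_3(4782969) = 14. At each level, the problem size is divided by 3, so it takes 14 divisions to reduce to a base case of size 1. The algorithm makes 1 recursive call at each level.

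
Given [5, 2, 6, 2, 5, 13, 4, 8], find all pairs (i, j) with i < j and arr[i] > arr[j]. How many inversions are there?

Finding inversions in [5, 2, 6, 2, 5, 13, 4, 8]:

(0, 1): arr[0]=5 > arr[1]=2
(0, 3): arr[0]=5 > arr[3]=2
(0, 6): arr[0]=5 > arr[6]=4
(2, 3): arr[2]=6 > arr[3]=2
(2, 4): arr[2]=6 > arr[4]=5
(2, 6): arr[2]=6 > arr[6]=4
(4, 6): arr[4]=5 > arr[6]=4
(5, 6): arr[5]=13 > arr[6]=4
(5, 7): arr[5]=13 > arr[7]=8

Total inversions: 9

The array has 9 inversion(s): (0,1), (0,3), (0,6), (2,3), (2,4), (2,6), (4,6), (5,6), (5,7). Each pair (i,j) satisfies i < j and arr[i] > arr[j].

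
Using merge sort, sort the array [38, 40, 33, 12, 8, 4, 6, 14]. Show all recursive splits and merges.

Merge sort trace:

Split: [38, 40, 33, 12, 8, 4, 6, 14] -> [38, 40, 33, 12] and [8, 4, 6, 14]
  Split: [38, 40, 33, 12] -> [38, 40] and [33, 12]
    Split: [38, 40] -> [38] and [40]
    Merge: [38] + [40] -> [38, 40]
    Split: [33, 12] -> [33] and [12]
    Merge: [33] + [12] -> [12, 33]
  Merge: [38, 40] + [12, 33] -> [12, 33, 38, 40]
  Split: [8, 4, 6, 14] -> [8, 4] and [6, 14]
    Split: [8, 4] -> [8] and [4]
    Merge: [8] + [4] -> [4, 8]
    Split: [6, 14] -> [6] and [14]
    Merge: [6] + [14] -> [6, 14]
  Merge: [4, 8] + [6, 14] -> [4, 6, 8, 14]
Merge: [12, 33, 38, 40] + [4, 6, 8, 14] -> [4, 6, 8, 12, 14, 33, 38, 40]

Final sorted array: [4, 6, 8, 12, 14, 33, 38, 40]

The merge sort proceeds by recursively splitting the array and merging sorted halves.
After all merges, the sorted array is [4, 6, 8, 12, 14, 33, 38, 40].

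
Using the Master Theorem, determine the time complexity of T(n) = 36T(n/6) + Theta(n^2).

Master Theorem for T(n) = 36T(n/6) + O(n^2):

a = 36, b = 6, c = 2
log_b(a) = log_6(36) = 2.0000

Case 2: c = 2 = log_6(36) = 2.0000
T(n) = O(n^2 log n) = O(n^2 log n)

For T(n) = 36T(n/6) + O(n^2): log_6(36) = 2.0000. This is Case 2 of the Master Theorem (c = log_b(a), equal work at all levels), giving O(n^2 log n).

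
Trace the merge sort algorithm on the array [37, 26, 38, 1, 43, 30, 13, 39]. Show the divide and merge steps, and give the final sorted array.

Merge sort trace:

Split: [37, 26, 38, 1, 43, 30, 13, 39] -> [37, 26, 38, 1] and [43, 30, 13, 39]
  Split: [37, 26, 38, 1] -> [37, 26] and [38, 1]
    Split: [37, 26] -> [37] and [26]
    Merge: [37] + [26] -> [26, 37]
    Split: [38, 1] -> [38] and [1]
    Merge: [38] + [1] -> [1, 38]
  Merge: [26, 37] + [1, 38] -> [1, 26, 37, 38]
  Split: [43, 30, 13, 39] -> [43, 30] and [13, 39]
    Split: [43, 30] -> [43] and [30]
    Merge: [43] + [30] -> [30, 43]
    Split: [13, 39] -> [13] and [39]
    Merge: [13] + [39] -> [13, 39]
  Merge: [30, 43] + [13, 39] -> [13, 30, 39, 43]
Merge: [1, 26, 37, 38] + [13, 30, 39, 43] -> [1, 13, 26, 30, 37, 38, 39, 43]

Final sorted array: [1, 13, 26, 30, 37, 38, 39, 43]

The merge sort proceeds by recursively splitting the array and merging sorted halves.
After all merges, the sorted array is [1, 13, 26, 30, 37, 38, 39, 43].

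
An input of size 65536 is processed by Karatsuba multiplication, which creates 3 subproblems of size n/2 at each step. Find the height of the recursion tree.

For divide and conquer with division factor 2:

Problem sizes at each level:
Level 0: 65536
Level 1: 32768
Level 2: 16384
Level 3: 8192
Level 4: 4096
Level 5: 2048
Level 6: 1024
Level 7: 512
Level 8: 256
Level 9: 128
Level 10: 64
Level 11: 32
Level 12: 16
Level 13: 8
Level 14: 4
Level 15: 2
Level 16: 1

The root is level 0 and the size-1 base case is level 16 (the tree spans levels 0 through 16, i.e. 17 levels counting the root), so the depth is the number of divisions: log_2(65536) = 16

The recursion tree depth is log_2(65536) = 16. At each level, the problem size is divided by 2, so it takes 16 divisions to reduce to a base case of size 1. The algorithm makes 3 recursive calls at each level.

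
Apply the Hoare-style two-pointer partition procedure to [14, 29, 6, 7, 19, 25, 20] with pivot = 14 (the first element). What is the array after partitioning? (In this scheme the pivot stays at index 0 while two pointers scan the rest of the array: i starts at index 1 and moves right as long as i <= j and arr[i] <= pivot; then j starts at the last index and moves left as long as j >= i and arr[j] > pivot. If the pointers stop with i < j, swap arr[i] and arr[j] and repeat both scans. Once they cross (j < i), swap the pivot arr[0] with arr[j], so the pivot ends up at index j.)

Hoare-style two-pointer partition with pivot = 14:

Initial array: [14, 29, 6, 7, 19, 25, 20]

Pointers start at i = 1, j = 6.
i stops at index 1 (arr[1]=29 > 14), j stops at index 3 (arr[3]=7 <= 14): swap arr[1] and arr[3], array becomes [14, 7, 6, 29, 19, 25, 20]
i ends at 3, j ends at 2: the pointers have crossed (j < i), so scanning stops.

Swap pivot arr[0] with arr[2] to place pivot at position 2: [6, 7, 14, 29, 19, 25, 20]
Pivot position: 2

After partitioning with pivot 14, the array becomes [6, 7, 14, 29, 19, 25, 20]. The pivot is placed at index 2. All elements to the left of the pivot are <= 14, and all elements to the right are > 14.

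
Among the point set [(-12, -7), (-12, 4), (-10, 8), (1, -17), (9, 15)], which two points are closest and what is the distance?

Computing all pairwise distances among 5 points:

d((-12, -7), (-12, 4)) = 11.0
d((-12, -7), (-10, 8)) = 15.1327
d((-12, -7), (1, -17)) = 16.4012
d((-12, -7), (9, 15)) = 30.4138
d((-12, 4), (-10, 8)) = 4.4721 <-- minimum
d((-12, 4), (1, -17)) = 24.6982
d((-12, 4), (9, 15)) = 23.7065
d((-10, 8), (1, -17)) = 27.313
d((-10, 8), (9, 15)) = 20.2485
d((1, -17), (9, 15)) = 32.9848

Closest pair: (-12, 4) and (-10, 8) with distance 4.4721

The closest pair is (-12, 4) and (-10, 8) with Euclidean distance 4.4721. For 5 points, brute-force pairwise comparison is shown above. For large n, the divide-and-conquer algorithm (sort by x, recurse on halves, check the dividing strip) achieves O(n log n).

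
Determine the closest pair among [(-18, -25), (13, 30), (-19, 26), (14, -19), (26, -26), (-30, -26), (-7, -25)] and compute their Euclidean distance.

Computing all pairwise distances among 7 points:

d((-18, -25), (13, 30)) = 63.1348
d((-18, -25), (-19, 26)) = 51.0098
d((-18, -25), (14, -19)) = 32.5576
d((-18, -25), (26, -26)) = 44.0114
d((-18, -25), (-30, -26)) = 12.0416
d((-18, -25), (-7, -25)) = 11.0 <-- minimum
d((13, 30), (-19, 26)) = 32.249
d((13, 30), (14, -19)) = 49.0102
d((13, 30), (26, -26)) = 57.4891
d((13, 30), (-30, -26)) = 70.6045
d((13, 30), (-7, -25)) = 58.5235
d((-19, 26), (14, -19)) = 55.8032
d((-19, 26), (26, -26)) = 68.7677
d((-19, 26), (-30, -26)) = 53.1507
d((-19, 26), (-7, -25)) = 52.3927
d((14, -19), (26, -26)) = 13.8924
d((14, -19), (-30, -26)) = 44.5533
d((14, -19), (-7, -25)) = 21.8403
d((26, -26), (-30, -26)) = 56.0
d((26, -26), (-7, -25)) = 33.0151
d((-30, -26), (-7, -25)) = 23.0217

Closest pair: (-18, -25) and (-7, -25) with distance 11.0

The closest pair is (-18, -25) and (-7, -25) with Euclidean distance 11.0. For 7 points, brute-force pairwise comparison is shown above. For large n, the divide-and-conquer algorithm (sort by x, recurse on halves, check the dividing strip) achieves O(n log n).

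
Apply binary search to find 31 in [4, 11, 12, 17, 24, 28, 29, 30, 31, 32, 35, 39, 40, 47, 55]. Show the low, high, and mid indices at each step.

Binary search for 31 in [4, 11, 12, 17, 24, 28, 29, 30, 31, 32, 35, 39, 40, 47, 55]:

lo=0, hi=14, mid=7, arr[mid]=30 -> 30 < 31, search right half
lo=8, hi=14, mid=11, arr[mid]=39 -> 39 > 31, search left half
lo=8, hi=10, mid=9, arr[mid]=32 -> 32 > 31, search left half
lo=8, hi=8, mid=8, arr[mid]=31 -> Found target at index 8!

Binary search finds 31 at index 8 after 4 comparisons. The search repeatedly halves the search space by comparing with the middle element.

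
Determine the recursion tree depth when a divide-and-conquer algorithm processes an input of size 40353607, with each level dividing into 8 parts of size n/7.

For divide and conquer with division factor 7:

Problem sizes at each level:
Level 0: 40353607
Level 1: 5764801
Level 2: 823543
Level 3: 117649
Level 4: 16807
Level 5: 2401
Level 6: 343
Level 7: 49
Level 8: 7
Level 9: 1

The root is level 0 and the size-1 base case is level 9 (the tree spans levels 0 through 9, i.e. 10 levels counting the root), so the depth is the number of divisions: log_7(40353607) = 9

The recursion tree depth is log_7(40353607) = 9. At each level, the problem size is divided by 7, so it takes 9 divisions to reduce to a base case of size 1. The algorithm makes 8 recursive calls at each level.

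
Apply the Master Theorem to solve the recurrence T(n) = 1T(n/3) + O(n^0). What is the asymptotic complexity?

Master Theorem for T(n) = 1T(n/3) + O(n^0):

a = 1, b = 3, c = 0
log_b(a) = log_3(1) = 0.0000

Case 2: c = 0 = log_3(1) = 0.0000
T(n) = O(n^0 log n) = O(log n)

For T(n) = 1T(n/3) + O(n^0): log_3(1) = 0.0000. This is Case 2 of the Master Theorem (c = log_b(a), equal work at all levels), giving O(log n).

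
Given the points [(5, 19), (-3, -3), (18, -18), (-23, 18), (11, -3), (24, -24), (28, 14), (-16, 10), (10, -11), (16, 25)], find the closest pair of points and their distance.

Computing all pairwise distances among 10 points:

d((5, 19), (-3, -3)) = 23.4094
d((5, 19), (18, -18)) = 39.2173
d((5, 19), (-23, 18)) = 28.0179
d((5, 19), (11, -3)) = 22.8035
d((5, 19), (24, -24)) = 47.0106
d((5, 19), (28, 14)) = 23.5372
d((5, 19), (-16, 10)) = 22.8473
d((5, 19), (10, -11)) = 30.4138
d((5, 19), (16, 25)) = 12.53
d((-3, -3), (18, -18)) = 25.807
d((-3, -3), (-23, 18)) = 29.0
d((-3, -3), (11, -3)) = 14.0
d((-3, -3), (24, -24)) = 34.2053
d((-3, -3), (28, 14)) = 35.3553
d((-3, -3), (-16, 10)) = 18.3848
d((-3, -3), (10, -11)) = 15.2643
d((-3, -3), (16, 25)) = 33.8378
d((18, -18), (-23, 18)) = 54.5619
d((18, -18), (11, -3)) = 16.5529
d((18, -18), (24, -24)) = 8.4853
d((18, -18), (28, 14)) = 33.5261
d((18, -18), (-16, 10)) = 44.0454
d((18, -18), (10, -11)) = 10.6301
d((18, -18), (16, 25)) = 43.0465
d((-23, 18), (11, -3)) = 39.9625
d((-23, 18), (24, -24)) = 63.0317
d((-23, 18), (28, 14)) = 51.1566
d((-23, 18), (-16, 10)) = 10.6301
d((-23, 18), (10, -11)) = 43.9318
d((-23, 18), (16, 25)) = 39.6232
d((11, -3), (24, -24)) = 24.6982
d((11, -3), (28, 14)) = 24.0416
d((11, -3), (-16, 10)) = 29.9666
d((11, -3), (10, -11)) = 8.0623 <-- minimum
d((11, -3), (16, 25)) = 28.4429
d((24, -24), (28, 14)) = 38.2099
d((24, -24), (-16, 10)) = 52.4976
d((24, -24), (10, -11)) = 19.105
d((24, -24), (16, 25)) = 49.6488
d((28, 14), (-16, 10)) = 44.1814
d((28, 14), (10, -11)) = 30.8058
d((28, 14), (16, 25)) = 16.2788
d((-16, 10), (10, -11)) = 33.4215
d((-16, 10), (16, 25)) = 35.3412
d((10, -11), (16, 25)) = 36.4966

Closest pair: (11, -3) and (10, -11) with distance 8.0623

The closest pair is (11, -3) and (10, -11) with Euclidean distance 8.0623. For 10 points, brute-force pairwise comparison is shown above. For large n, the divide-and-conquer algorithm (sort by x, recurse on halves, check the dividing strip) achieves O(n log n).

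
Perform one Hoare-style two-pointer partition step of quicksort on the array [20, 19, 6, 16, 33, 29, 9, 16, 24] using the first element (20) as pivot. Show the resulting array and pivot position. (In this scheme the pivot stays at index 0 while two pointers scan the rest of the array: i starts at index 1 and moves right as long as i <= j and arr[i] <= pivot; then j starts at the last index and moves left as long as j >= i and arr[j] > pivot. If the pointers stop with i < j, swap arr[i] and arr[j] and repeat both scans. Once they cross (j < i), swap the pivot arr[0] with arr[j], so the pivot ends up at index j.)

Hoare-style two-pointer partition with pivot = 20:

Initial array: [20, 19, 6, 16, 33, 29, 9, 16, 24]

Pointers start at i = 1, j = 8.
i stops at index 4 (arr[4]=33 > 20), j stops at index 7 (arr[7]=16 <= 20): swap arr[4] and arr[7], array becomes [20, 19, 6, 16, 16, 29, 9, 33, 24]
i stops at index 5 (arr[5]=29 > 20), j stops at index 6 (arr[6]=9 <= 20): swap arr[5] and arr[6], array becomes [20, 19, 6, 16, 16, 9, 29, 33, 24]
i ends at 6, j ends at 5: the pointers have crossed (j < i), so scanning stops.

Swap pivot arr[0] with arr[5] to place pivot at position 5: [9, 19, 6, 16, 16, 20, 29, 33, 24]
Pivot position: 5

After partitioning with pivot 20, the array becomes [9, 19, 6, 16, 16, 20, 29, 33, 24]. The pivot is placed at index 5. All elements to the left of the pivot are <= 20, and all elements to the right are > 20.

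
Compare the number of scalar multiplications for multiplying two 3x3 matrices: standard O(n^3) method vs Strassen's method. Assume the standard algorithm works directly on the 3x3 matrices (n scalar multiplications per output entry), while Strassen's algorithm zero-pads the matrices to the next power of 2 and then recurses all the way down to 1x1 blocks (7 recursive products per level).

Matrix multiplication for 3x3 matrices:

Strassen's algorithm requires power-of-2 dimensions. Pad 3x3 to 4x4 (next power of 2).

Standard algorithm: 3^3 = 27 multiplications
Strassen's algorithm: 7^(log2(4)) = 7^2 = 49 multiplications
Difference: 27 - 49 = -22 (Strassen uses MORE here due to padding overhead — for small or just-over-power-of-2 n, padding can outweigh the per-level savings)

Standard: 27 multiplications (3^3). Strassen: 49 multiplications (7^2, after padding to 4x4). Strassen reduces 8 recursive multiplications to 7 at each level.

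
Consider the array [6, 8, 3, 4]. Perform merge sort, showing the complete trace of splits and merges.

Merge sort trace:

Split: [6, 8, 3, 4] -> [6, 8] and [3, 4]
  Split: [6, 8] -> [6] and [8]
  Merge: [6] + [8] -> [6, 8]
  Split: [3, 4] -> [3] and [4]
  Merge: [3] + [4] -> [3, 4]
Merge: [6, 8] + [3, 4] -> [3, 4, 6, 8]

Final sorted array: [3, 4, 6, 8]

The merge sort proceeds by recursively splitting the array and merging sorted halves.
After all merges, the sorted array is [3, 4, 6, 8].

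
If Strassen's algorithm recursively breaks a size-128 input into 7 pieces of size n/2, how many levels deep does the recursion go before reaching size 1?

For divide and conquer with division factor 2:

Problem sizes at each level:
Level 0: 128
Level 1: 64
Level 2: 32
Level 3: 16
Level 4: 8
Level 5: 4
Level 6: 2
Level 7: 1

The root is level 0 and the size-1 base case is level 7 (the tree spans levels 0 through 7, i.e. 8 levels counting the root), so the depth is the number of divisions: log_2(128) = 7

The recursion tree depth is log_2(128) = 7. At each level, the problem size is divided by 2, so it takes 7 divisions to reduce to a base case of size 1. The algorithm makes 7 recursive calls at each level.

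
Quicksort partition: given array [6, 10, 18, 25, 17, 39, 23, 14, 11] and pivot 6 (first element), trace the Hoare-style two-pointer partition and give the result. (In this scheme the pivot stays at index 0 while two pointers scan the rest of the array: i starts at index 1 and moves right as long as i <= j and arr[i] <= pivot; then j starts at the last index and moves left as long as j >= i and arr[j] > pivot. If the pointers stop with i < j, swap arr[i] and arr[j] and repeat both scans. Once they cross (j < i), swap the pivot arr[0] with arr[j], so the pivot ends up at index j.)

Hoare-style two-pointer partition with pivot = 6:

Initial array: [6, 10, 18, 25, 17, 39, 23, 14, 11]

Pointers start at i = 1, j = 8.
i ends at 1, j ends at 0: the pointers have crossed (j < i), so scanning stops.

j = 0, so swapping arr[0] with arr[j] leaves the pivot at position 0: [6, 10, 18, 25, 17, 39, 23, 14, 11]
Pivot position: 0

After partitioning with pivot 6, the array becomes [6, 10, 18, 25, 17, 39, 23, 14, 11]. The pivot is placed at index 0. All elements to the left of the pivot are <= 6, and all elements to the right are > 6.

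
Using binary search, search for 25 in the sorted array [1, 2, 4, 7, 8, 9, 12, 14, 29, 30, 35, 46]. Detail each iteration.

Binary search for 25 in [1, 2, 4, 7, 8, 9, 12, 14, 29, 30, 35, 46]:

lo=0, hi=11, mid=5, arr[mid]=9 -> 9 < 25, search right half
lo=6, hi=11, mid=8, arr[mid]=29 -> 29 > 25, search left half
lo=6, hi=7, mid=6, arr[mid]=12 -> 12 < 25, search right half
lo=7, hi=7, mid=7, arr[mid]=14 -> 14 < 25, search right half
lo=8 > hi=7, target 25 not found

Binary search determines that 25 is not in the array after 4 comparisons. The search space was exhausted without finding the target.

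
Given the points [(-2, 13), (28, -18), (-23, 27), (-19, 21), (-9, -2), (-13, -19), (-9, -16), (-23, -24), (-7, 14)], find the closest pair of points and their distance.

Computing all pairwise distances among 9 points:

d((-2, 13), (28, -18)) = 43.1393
d((-2, 13), (-23, 27)) = 25.2389
d((-2, 13), (-19, 21)) = 18.7883
d((-2, 13), (-9, -2)) = 16.5529
d((-2, 13), (-13, -19)) = 33.8378
d((-2, 13), (-9, -16)) = 29.8329
d((-2, 13), (-23, -24)) = 42.5441
d((-2, 13), (-7, 14)) = 5.099
d((28, -18), (-23, 27)) = 68.0147
d((28, -18), (-19, 21)) = 61.0737
d((28, -18), (-9, -2)) = 40.3113
d((28, -18), (-13, -19)) = 41.0122
d((28, -18), (-9, -16)) = 37.054
d((28, -18), (-23, -24)) = 51.3517
d((28, -18), (-7, 14)) = 47.4236
d((-23, 27), (-19, 21)) = 7.2111
d((-23, 27), (-9, -2)) = 32.2025
d((-23, 27), (-13, -19)) = 47.0744
d((-23, 27), (-9, -16)) = 45.2217
d((-23, 27), (-23, -24)) = 51.0
d((-23, 27), (-7, 14)) = 20.6155
d((-19, 21), (-9, -2)) = 25.0799
d((-19, 21), (-13, -19)) = 40.4475
d((-19, 21), (-9, -16)) = 38.3275
d((-19, 21), (-23, -24)) = 45.1774
d((-19, 21), (-7, 14)) = 13.8924
d((-9, -2), (-13, -19)) = 17.4642
d((-9, -2), (-9, -16)) = 14.0
d((-9, -2), (-23, -24)) = 26.0768
d((-9, -2), (-7, 14)) = 16.1245
d((-13, -19), (-9, -16)) = 5.0 <-- minimum
d((-13, -19), (-23, -24)) = 11.1803
d((-13, -19), (-7, 14)) = 33.541
d((-9, -16), (-23, -24)) = 16.1245
d((-9, -16), (-7, 14)) = 30.0666
d((-23, -24), (-7, 14)) = 41.2311

Closest pair: (-13, -19) and (-9, -16) with distance 5.0

The closest pair is (-13, -19) and (-9, -16) with Euclidean distance 5.0. For 9 points, brute-force pairwise comparison is shown above. For large n, the divide-and-conquer algorithm (sort by x, recurse on halves, check the dividing strip) achieves O(n log n).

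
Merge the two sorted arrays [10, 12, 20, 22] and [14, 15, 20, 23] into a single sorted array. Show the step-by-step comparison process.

Merging process:

Compare 10 vs 14: take 10 from left. Merged: [10]
Compare 12 vs 14: take 12 from left. Merged: [10, 12]
Compare 20 vs 14: take 14 from right. Merged: [10, 12, 14]
Compare 20 vs 15: take 15 from right. Merged: [10, 12, 14, 15]
Compare 20 vs 20: take 20 from left. Merged: [10, 12, 14, 15, 20]
Compare 22 vs 20: take 20 from right. Merged: [10, 12, 14, 15, 20, 20]
Compare 22 vs 23: take 22 from left. Merged: [10, 12, 14, 15, 20, 20, 22]
Append remaining from right: [23]. Merged: [10, 12, 14, 15, 20, 20, 22, 23]

Final merged array: [10, 12, 14, 15, 20, 20, 22, 23]
Total comparisons: 7

The merged array is [10, 12, 14, 15, 20, 20, 22, 23], requiring 7 comparisons. The merge step runs in O(n) time where n is the total number of elements.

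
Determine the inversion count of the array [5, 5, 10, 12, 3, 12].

Finding inversions in [5, 5, 10, 12, 3, 12]:

(0, 4): arr[0]=5 > arr[4]=3
(1, 4): arr[1]=5 > arr[4]=3
(2, 4): arr[2]=10 > arr[4]=3
(3, 4): arr[3]=12 > arr[4]=3

Total inversions: 4

The array has 4 inversion(s): (0,4), (1,4), (2,4), (3,4). Each pair (i,j) satisfies i < j and arr[i] > arr[j].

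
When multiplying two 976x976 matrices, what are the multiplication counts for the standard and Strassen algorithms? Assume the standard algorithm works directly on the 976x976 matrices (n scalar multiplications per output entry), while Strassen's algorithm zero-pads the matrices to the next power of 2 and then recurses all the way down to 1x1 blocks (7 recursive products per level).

Matrix multiplication for 976x976 matrices:

Strassen's algorithm requires power-of-2 dimensions. Pad 976x976 to 1024x1024 (next power of 2).

Standard algorithm: 976^3 = 929714176 multiplications
Strassen's algorithm: 7^(log2(1024)) = 7^10 = 282475249 multiplications
Savings: 929714176 - 282475249 = 647238927 multiplications

Standard: 929714176 multiplications (976^3). Strassen: 282475249 multiplications (7^10, after padding to 1024x1024). Strassen reduces 8 recursive multiplications to 7 at each level.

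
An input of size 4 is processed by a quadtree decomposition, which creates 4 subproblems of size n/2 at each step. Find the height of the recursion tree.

For divide and conquer with division factor 2:

Problem sizes at each level:
Level 0: 4
Level 1: 2
Level 2: 1

The root is level 0 and the size-1 base case is level 2 (the tree spans levels 0 through 2, i.e. 3 levels counting the root), so the depth is the number of divisions: log_2(4) = 2

The recursion tree depth is log_2(4) = 2. At each level, the problem size is divided by 2, so it takes 2 divisions to reduce to a base case of size 1. The algorithm makes 4 recursive calls at each level.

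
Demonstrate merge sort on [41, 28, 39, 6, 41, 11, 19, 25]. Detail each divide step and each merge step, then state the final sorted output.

Merge sort trace:

Split: [41, 28, 39, 6, 41, 11, 19, 25] -> [41, 28, 39, 6] and [41, 11, 19, 25]
  Split: [41, 28, 39, 6] -> [41, 28] and [39, 6]
    Split: [41, 28] -> [41] and [28]
    Merge: [41] + [28] -> [28, 41]
    Split: [39, 6] -> [39] and [6]
    Merge: [39] + [6] -> [6, 39]
  Merge: [28, 41] + [6, 39] -> [6, 28, 39, 41]
  Split: [41, 11, 19, 25] -> [41, 11] and [19, 25]
    Split: [41, 11] -> [41] and [11]
    Merge: [41] + [11] -> [11, 41]
    Split: [19, 25] -> [19] and [25]
    Merge: [19] + [25] -> [19, 25]
  Merge: [11, 41] + [19, 25] -> [11, 19, 25, 41]
Merge: [6, 28, 39, 41] + [11, 19, 25, 41] -> [6, 11, 19, 25, 28, 39, 41, 41]

Final sorted array: [6, 11, 19, 25, 28, 39, 41, 41]

The merge sort proceeds by recursively splitting the array and merging sorted halves.
After all merges, the sorted array is [6, 11, 19, 25, 28, 39, 41, 41].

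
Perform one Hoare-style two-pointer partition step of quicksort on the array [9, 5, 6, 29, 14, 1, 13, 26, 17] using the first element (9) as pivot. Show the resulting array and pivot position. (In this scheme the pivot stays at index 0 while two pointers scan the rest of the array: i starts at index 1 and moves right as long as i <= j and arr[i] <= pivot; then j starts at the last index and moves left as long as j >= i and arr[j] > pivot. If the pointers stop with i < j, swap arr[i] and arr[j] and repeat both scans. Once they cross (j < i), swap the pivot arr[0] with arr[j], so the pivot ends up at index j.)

Hoare-style two-pointer partition with pivot = 9:

Initial array: [9, 5, 6, 29, 14, 1, 13, 26, 17]

Pointers start at i = 1, j = 8.
i stops at index 3 (arr[3]=29 > 9), j stops at index 5 (arr[5]=1 <= 9): swap arr[3] and arr[5], array becomes [9, 5, 6, 1, 14, 29, 13, 26, 17]
i ends at 4, j ends at 3: the pointers have crossed (j < i), so scanning stops.

Swap pivot arr[0] with arr[3] to place pivot at position 3: [1, 5, 6, 9, 14, 29, 13, 26, 17]
Pivot position: 3

After partitioning with pivot 9, the array becomes [1, 5, 6, 9, 14, 29, 13, 26, 17]. The pivot is placed at index 3. All elements to the left of the pivot are <= 9, and all elements to the right are > 9.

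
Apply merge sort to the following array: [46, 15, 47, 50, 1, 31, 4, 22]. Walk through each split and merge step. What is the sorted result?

Merge sort trace:

Split: [46, 15, 47, 50, 1, 31, 4, 22] -> [46, 15, 47, 50] and [1, 31, 4, 22]
  Split: [46, 15, 47, 50] -> [46, 15] and [47, 50]
    Split: [46, 15] -> [46] and [15]
    Merge: [46] + [15] -> [15, 46]
    Split: [47, 50] -> [47] and [50]
    Merge: [47] + [50] -> [47, 50]
  Merge: [15, 46] + [47, 50] -> [15, 46, 47, 50]
  Split: [1, 31, 4, 22] -> [1, 31] and [4, 22]
    Split: [1, 31] -> [1] and [31]
    Merge: [1] + [31] -> [1, 31]
    Split: [4, 22] -> [4] and [22]
    Merge: [4] + [22] -> [4, 22]
  Merge: [1, 31] + [4, 22] -> [1, 4, 22, 31]
Merge: [15, 46, 47, 50] + [1, 4, 22, 31] -> [1, 4, 15, 22, 31, 46, 47, 50]

Final sorted array: [1, 4, 15, 22, 31, 46, 47, 50]

The merge sort proceeds by recursively splitting the array and merging sorted halves.
After all merges, the sorted array is [1, 4, 15, 22, 31, 46, 47, 50].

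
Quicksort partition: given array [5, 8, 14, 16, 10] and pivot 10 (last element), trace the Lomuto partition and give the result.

Lomuto partition with pivot = 10:

Initial array: [5, 8, 14, 16, 10]

arr[0]=5 <= 10: swap with position 0, array becomes [5, 8, 14, 16, 10]
arr[1]=8 <= 10: swap with position 1, array becomes [5, 8, 14, 16, 10]
arr[2]=14 > 10: no swap
arr[3]=16 > 10: no swap

Place pivot at position 2: [5, 8, 10, 16, 14]
Pivot position: 2

After partitioning with pivot 10, the array becomes [5, 8, 10, 16, 14]. The pivot is placed at index 2. All elements to the left of the pivot are <= 10, and all elements to the right are > 10.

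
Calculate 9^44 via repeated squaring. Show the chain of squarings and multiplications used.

Computing 9^44 by squaring (build up from 9^1; each line after the first costs one multiplication):

9^1 = 9
9^2 = (9^1)^2 = 9^2 = 81
9^4 = (9^2)^2 = 81^2 = 6561
9^5 = 9 * 9^4 = 9 * 6561 = 59049
9^10 = (9^5)^2 = 59049^2 = 3486784401
9^11 = 9 * 9^10 = 9 * 3486784401 = 31381059609
9^22 = (9^11)^2 = 31381059609^2 = 984770902183611232881
9^44 = (9^22)^2 = 984770902183611232881^2 = 969773729787523602876821942164080815560161

Result: 969773729787523602876821942164080815560161
Multiplications needed: 7 (7 lines after 9^1)

9^44 = 969773729787523602876821942164080815560161. Using exponentiation by squaring, this requires 7 multiplications. The key idea: if the exponent is even, square the half-power; if odd, multiply by the base once.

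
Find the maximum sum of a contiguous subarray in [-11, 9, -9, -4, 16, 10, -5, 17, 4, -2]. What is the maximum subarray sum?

Using Kadane's algorithm on [-11, 9, -9, -4, 16, 10, -5, 17, 4, -2]:

Scanning through the array:
Position 1 (value 9): max_ending_here = 9, max_so_far = 9
Position 2 (value -9): max_ending_here = 0, max_so_far = 9
Position 3 (value -4): max_ending_here = -4, max_so_far = 9
Position 4 (value 16): max_ending_here = 16, max_so_far = 16
Position 5 (value 10): max_ending_here = 26, max_so_far = 26
Position 6 (value -5): max_ending_here = 21, max_so_far = 26
Position 7 (value 17): max_ending_here = 38, max_so_far = 38
Position 8 (value 4): max_ending_here = 42, max_so_far = 42
Position 9 (value -2): max_ending_here = 40, max_so_far = 42

Maximum subarray: [16, 10, -5, 17, 4]
Maximum sum: 42

The maximum subarray is [16, 10, -5, 17, 4] with sum 42. This subarray runs from index 4 to index 8.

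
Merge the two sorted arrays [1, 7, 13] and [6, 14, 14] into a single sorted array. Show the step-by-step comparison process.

Merging process:

Compare 1 vs 6: take 1 from left. Merged: [1]
Compare 7 vs 6: take 6 from right. Merged: [1, 6]
Compare 7 vs 14: take 7 from left. Merged: [1, 6, 7]
Compare 13 vs 14: take 13 from left. Merged: [1, 6, 7, 13]
Append remaining from right: [14, 14]. Merged: [1, 6, 7, 13, 14, 14]

Final merged array: [1, 6, 7, 13, 14, 14]
Total comparisons: 4

The merged array is [1, 6, 7, 13, 14, 14], requiring 4 comparisons. The merge step runs in O(n) time where n is the total number of elements.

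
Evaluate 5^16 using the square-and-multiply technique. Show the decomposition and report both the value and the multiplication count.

Computing 5^16 by squaring (build up from 5^1; each line after the first costs one multiplication):

5^1 = 5
5^2 = (5^1)^2 = 5^2 = 25
5^4 = (5^2)^2 = 25^2 = 625
5^8 = (5^4)^2 = 625^2 = 390625
5^16 = (5^8)^2 = 390625^2 = 152587890625

Result: 152587890625
Multiplications needed: 4 (4 lines after 5^1)

5^16 = 152587890625. Using exponentiation by squaring, this requires 4 multiplications. The key idea: if the exponent is even, square the half-power; if odd, multiply by the base once.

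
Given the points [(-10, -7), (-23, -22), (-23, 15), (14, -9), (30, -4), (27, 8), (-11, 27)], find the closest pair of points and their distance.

Computing all pairwise distances among 7 points:

d((-10, -7), (-23, -22)) = 19.8494
d((-10, -7), (-23, 15)) = 25.5539
d((-10, -7), (14, -9)) = 24.0832
d((-10, -7), (30, -4)) = 40.1123
d((-10, -7), (27, 8)) = 39.9249
d((-10, -7), (-11, 27)) = 34.0147
d((-23, -22), (-23, 15)) = 37.0
d((-23, -22), (14, -9)) = 39.2173
d((-23, -22), (30, -4)) = 55.9732
d((-23, -22), (27, 8)) = 58.3095
d((-23, -22), (-11, 27)) = 50.448
d((-23, 15), (14, -9)) = 44.1022
d((-23, 15), (30, -4)) = 56.3028
d((-23, 15), (27, 8)) = 50.4876
d((-23, 15), (-11, 27)) = 16.9706
d((14, -9), (30, -4)) = 16.7631
d((14, -9), (27, 8)) = 21.4009
d((14, -9), (-11, 27)) = 43.8292
d((30, -4), (27, 8)) = 12.3693 <-- minimum
d((30, -4), (-11, 27)) = 51.4004
d((27, 8), (-11, 27)) = 42.4853

Closest pair: (30, -4) and (27, 8) with distance 12.3693

The closest pair is (30, -4) and (27, 8) with Euclidean distance 12.3693. For 7 points, brute-force pairwise comparison is shown above. For large n, the divide-and-conquer algorithm (sort by x, recurse on halves, check the dividing strip) achieves O(n log n).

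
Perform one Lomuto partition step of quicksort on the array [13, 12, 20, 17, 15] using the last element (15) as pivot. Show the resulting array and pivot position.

Lomuto partition with pivot = 15:

Initial array: [13, 12, 20, 17, 15]

arr[0]=13 <= 15: swap with position 0, array becomes [13, 12, 20, 17, 15]
arr[1]=12 <= 15: swap with position 1, array becomes [13, 12, 20, 17, 15]
arr[2]=20 > 15: no swap
arr[3]=17 > 15: no swap

Place pivot at position 2: [13, 12, 15, 17, 20]
Pivot position: 2

After partitioning with pivot 15, the array becomes [13, 12, 15, 17, 20]. The pivot is placed at index 2. All elements to the left of the pivot are <= 15, and all elements to the right are > 15.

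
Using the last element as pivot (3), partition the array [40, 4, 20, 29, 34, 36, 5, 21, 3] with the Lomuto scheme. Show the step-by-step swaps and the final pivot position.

Lomuto partition with pivot = 3:

Initial array: [40, 4, 20, 29, 34, 36, 5, 21, 3]

arr[0]=40 > 3: no swap
arr[1]=4 > 3: no swap
arr[2]=20 > 3: no swap
arr[3]=29 > 3: no swap
arr[4]=34 > 3: no swap
arr[5]=36 > 3: no swap
arr[6]=5 > 3: no swap
arr[7]=21 > 3: no swap

Place pivot at position 0: [3, 4, 20, 29, 34, 36, 5, 21, 40]
Pivot position: 0

After partitioning with pivot 3, the array becomes [3, 4, 20, 29, 34, 36, 5, 21, 40]. The pivot is placed at index 0. All elements to the left of the pivot are <= 3, and all elements to the right are > 3.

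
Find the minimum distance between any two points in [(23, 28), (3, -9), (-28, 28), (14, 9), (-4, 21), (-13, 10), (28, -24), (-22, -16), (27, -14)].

Computing all pairwise distances among 9 points:

d((23, 28), (3, -9)) = 42.0595
d((23, 28), (-28, 28)) = 51.0
d((23, 28), (14, 9)) = 21.0238
d((23, 28), (-4, 21)) = 27.8927
d((23, 28), (-13, 10)) = 40.2492
d((23, 28), (28, -24)) = 52.2398
d((23, 28), (-22, -16)) = 62.9365
d((23, 28), (27, -14)) = 42.19
d((3, -9), (-28, 28)) = 48.2701
d((3, -9), (14, 9)) = 21.095
d((3, -9), (-4, 21)) = 30.8058
d((3, -9), (-13, 10)) = 24.8395
d((3, -9), (28, -24)) = 29.1548
d((3, -9), (-22, -16)) = 25.9615
d((3, -9), (27, -14)) = 24.5153
d((-28, 28), (14, 9)) = 46.0977
d((-28, 28), (-4, 21)) = 25.0
d((-28, 28), (-13, 10)) = 23.4307
d((-28, 28), (28, -24)) = 76.4199
d((-28, 28), (-22, -16)) = 44.4072
d((-28, 28), (27, -14)) = 69.2026
d((14, 9), (-4, 21)) = 21.6333
d((14, 9), (-13, 10)) = 27.0185
d((14, 9), (28, -24)) = 35.8469
d((14, 9), (-22, -16)) = 43.8292
d((14, 9), (27, -14)) = 26.4197
d((-4, 21), (-13, 10)) = 14.2127
d((-4, 21), (28, -24)) = 55.2178
d((-4, 21), (-22, -16)) = 41.1461
d((-4, 21), (27, -14)) = 46.7547
d((-13, 10), (28, -24)) = 53.2635
d((-13, 10), (-22, -16)) = 27.5136
d((-13, 10), (27, -14)) = 46.6476
d((28, -24), (-22, -16)) = 50.636
d((28, -24), (27, -14)) = 10.0499 <-- minimum
d((-22, -16), (27, -14)) = 49.0408

Closest pair: (28, -24) and (27, -14) with distance 10.0499

The closest pair is (28, -24) and (27, -14) with Euclidean distance 10.0499. For 9 points, brute-force pairwise comparison is shown above. For large n, the divide-and-conquer algorithm (sort by x, recurse on halves, check the dividing strip) achieves O(n log n).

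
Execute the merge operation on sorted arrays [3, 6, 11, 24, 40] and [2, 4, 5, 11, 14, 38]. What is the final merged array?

Merging process:

Compare 3 vs 2: take 2 from right. Merged: [2]
Compare 3 vs 4: take 3 from left. Merged: [2, 3]
Compare 6 vs 4: take 4 from right. Merged: [2, 3, 4]
Compare 6 vs 5: take 5 from right. Merged: [2, 3, 4, 5]
Compare 6 vs 11: take 6 from left. Merged: [2, 3, 4, 5, 6]
Compare 11 vs 11: take 11 from left. Merged: [2, 3, 4, 5, 6, 11]
Compare 24 vs 11: take 11 from right. Merged: [2, 3, 4, 5, 6, 11, 11]
Compare 24 vs 14: take 14 from right. Merged: [2, 3, 4, 5, 6, 11, 11, 14]
Compare 24 vs 38: take 24 from left. Merged: [2, 3, 4, 5, 6, 11, 11, 14, 24]
Compare 40 vs 38: take 38 from right. Merged: [2, 3, 4, 5, 6, 11, 11, 14, 24, 38]
Append remaining from left: [40]. Merged: [2, 3, 4, 5, 6, 11, 11, 14, 24, 38, 40]

Final merged array: [2, 3, 4, 5, 6, 11, 11, 14, 24, 38, 40]
Total comparisons: 10

The merged array is [2, 3, 4, 5, 6, 11, 11, 14, 24, 38, 40], requiring 10 comparisons. The merge step runs in O(n) time where n is the total number of elements.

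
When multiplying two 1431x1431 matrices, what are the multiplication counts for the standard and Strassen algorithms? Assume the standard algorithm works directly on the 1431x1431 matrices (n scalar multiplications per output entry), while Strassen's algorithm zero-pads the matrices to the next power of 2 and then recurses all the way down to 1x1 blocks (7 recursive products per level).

Matrix multiplication for 1431x1431 matrices:

Strassen's algorithm requires power-of-2 dimensions. Pad 1431x1431 to 2048x2048 (next power of 2).

Standard algorithm: 1431^3 = 2930345991 multiplications
Strassen's algorithm: 7^(log2(2048)) = 7^11 = 1977326743 multiplications
Savings: 2930345991 - 1977326743 = 953019248 multiplications

Standard: 2930345991 multiplications (1431^3). Strassen: 1977326743 multiplications (7^11, after padding to 2048x2048). Strassen reduces 8 recursive multiplications to 7 at each level.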